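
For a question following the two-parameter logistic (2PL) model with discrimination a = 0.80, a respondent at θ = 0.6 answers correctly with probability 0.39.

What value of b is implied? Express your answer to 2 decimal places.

1.16

P(θ) = 1 / (1 + exp(−a(θ − b)))
logit(0.39) = ln(0.39/0.61) = -0.4473
b = θ − logit/(a) = 0.6 − (-0.4473)/0.8000 = 1.1591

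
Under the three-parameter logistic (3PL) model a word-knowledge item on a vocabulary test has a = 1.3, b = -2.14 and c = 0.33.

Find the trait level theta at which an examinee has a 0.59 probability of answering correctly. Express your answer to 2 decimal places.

-2.49

P(theta) = c + (1 − c) · 1 / (1 + exp(−a(theta − b)))
Remove guessing floor: (0.59 − 0.33)/(1 − 0.33) = 0.3881
logit = ln(0.3881/0.6119) = -0.4555
theta = b + logit/(a) = -2.14 + (-0.4555)/1.3000 = -2.4904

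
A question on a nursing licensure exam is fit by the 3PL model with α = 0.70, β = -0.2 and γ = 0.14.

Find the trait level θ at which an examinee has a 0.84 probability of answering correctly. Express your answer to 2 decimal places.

P(θ) = γ + (1 − γ) · 1 / (1 + exp(−α(θ − β)))
Remove guessing floor: (0.84 − 0.14)/(1 − 0.14) = 0.8140
logit = ln(0.8140/0.1860) = 1.4759
θ = β + logit/(α) = -0.2 + 1.4759/0.7000 = 1.9084

1.91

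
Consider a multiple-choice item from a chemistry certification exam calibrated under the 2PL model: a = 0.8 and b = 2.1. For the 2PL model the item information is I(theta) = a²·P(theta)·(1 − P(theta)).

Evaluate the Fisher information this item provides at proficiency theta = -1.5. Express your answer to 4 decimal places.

0.0322

P = 1/(1+e^{2.8800}) = 0.0532
P(1−P) = 0.0532 × 0.9468 = 0.0503
I = a² × P(1−P) = 0.8² × 0.0503 = 0.03221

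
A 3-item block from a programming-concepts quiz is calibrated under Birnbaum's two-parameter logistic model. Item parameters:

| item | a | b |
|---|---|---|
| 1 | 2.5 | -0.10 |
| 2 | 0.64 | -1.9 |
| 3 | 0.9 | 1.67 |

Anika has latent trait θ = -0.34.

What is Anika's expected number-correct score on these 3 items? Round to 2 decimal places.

1.23

P(θ) = 1 / (1 + exp(−a(θ − b)))
P_1 = 1/(1+e^{0.6000}) = 0.3543
P_2 = 1/(1+e^{-0.9984}) = 0.7307
P_3 = 1/(1+e^{1.8090}) = 0.1408
E[score] = 0.3543 + 0.7307 + 0.1408 = 1.2258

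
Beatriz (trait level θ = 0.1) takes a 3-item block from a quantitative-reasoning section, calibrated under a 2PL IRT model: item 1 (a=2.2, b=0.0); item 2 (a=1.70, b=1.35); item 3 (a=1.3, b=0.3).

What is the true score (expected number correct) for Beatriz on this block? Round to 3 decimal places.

P(θ) = 1 / (1 + exp(−a(θ − b)))
P_1 = 1/(1+e^{-0.2200}) = 0.5548
P_2 = 1/(1+e^{2.1250}) = 0.1067
P_3 = 1/(1+e^{0.2600}) = 0.4354
E[score] = 0.5548 + 0.1067 + 0.4354 = 1.0968

1.097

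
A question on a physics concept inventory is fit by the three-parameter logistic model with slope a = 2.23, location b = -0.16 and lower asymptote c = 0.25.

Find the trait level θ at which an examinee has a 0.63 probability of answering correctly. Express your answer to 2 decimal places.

P(θ) = c + (1 − c) · 1 / (1 + exp(−a(θ − b)))
Remove guessing floor: (0.63 − 0.25)/(1 − 0.25) = 0.5067
logit = ln(0.5067/0.4933) = 0.0267
θ = b + logit/(a) = -0.16 + 0.0267/2.2300 = -0.1480

-0.15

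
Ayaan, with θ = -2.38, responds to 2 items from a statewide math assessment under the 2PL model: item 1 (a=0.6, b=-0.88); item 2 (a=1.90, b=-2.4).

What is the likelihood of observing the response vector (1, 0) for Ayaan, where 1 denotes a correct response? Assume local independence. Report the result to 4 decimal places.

P(θ) = 1 / (1 + exp(−a(θ − b)))
P_1 = 1/(1+e^{0.9000}) = 0.2891
P_2 = 1/(1+e^{-0.0380}) = 0.5095
L = P_1 × (1−P_2) = 0.2891 × 0.4905 = 0.14178

0.1418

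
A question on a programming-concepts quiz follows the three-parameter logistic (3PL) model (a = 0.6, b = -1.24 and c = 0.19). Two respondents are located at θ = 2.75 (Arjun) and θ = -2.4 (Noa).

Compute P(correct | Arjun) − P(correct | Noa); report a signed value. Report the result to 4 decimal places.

0.4728

P(θ) = c + (1 − c) · 1 / (1 + exp(−a(θ − b)))
P(Arjun) = 0.9323  [exponent 2.3940]
P(Noa) = 0.4595  [exponent -0.6960]
Difference = 0.9323 − 0.4595 = 0.4728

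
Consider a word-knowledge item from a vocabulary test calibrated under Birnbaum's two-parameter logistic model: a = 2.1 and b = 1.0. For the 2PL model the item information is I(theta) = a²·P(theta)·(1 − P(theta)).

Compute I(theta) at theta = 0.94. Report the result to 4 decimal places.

P = 1/(1+e^{0.1260}) = 0.4685
P(1−P) = 0.4685 × 0.5315 = 0.2490
I = a² × P(1−P) = 2.1² × 0.2490 = 1.09814

1.0981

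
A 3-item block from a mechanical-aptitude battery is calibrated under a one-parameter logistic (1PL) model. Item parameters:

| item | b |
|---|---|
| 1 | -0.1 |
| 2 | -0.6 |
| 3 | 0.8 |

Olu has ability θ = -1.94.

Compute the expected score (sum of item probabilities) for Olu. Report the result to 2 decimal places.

0.41

P(θ) = 1 / (1 + exp(−(θ − b)))
P_1 = 1/(1+e^{1.8400}) = 0.1371
P_2 = 1/(1+e^{1.3400}) = 0.2075
P_3 = 1/(1+e^{2.7400}) = 0.0607
E[score] = 0.1371 + 0.2075 + 0.0607 = 0.4052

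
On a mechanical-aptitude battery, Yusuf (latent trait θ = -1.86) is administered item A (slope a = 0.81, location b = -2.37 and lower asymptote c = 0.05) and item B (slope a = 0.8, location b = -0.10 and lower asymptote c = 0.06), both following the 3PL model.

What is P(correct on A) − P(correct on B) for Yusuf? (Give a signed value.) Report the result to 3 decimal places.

0.377

P(θ) = c + (1 − c) · 1 / (1 + exp(−a(θ − b)))
P_A = 0.6217
P_B = 0.2448
P_A − P_B = 0.3770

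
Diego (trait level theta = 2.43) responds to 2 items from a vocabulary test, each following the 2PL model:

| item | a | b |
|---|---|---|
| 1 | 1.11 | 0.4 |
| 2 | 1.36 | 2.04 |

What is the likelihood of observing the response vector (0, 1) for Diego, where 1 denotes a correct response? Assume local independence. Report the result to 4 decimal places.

P(theta) = 1 / (1 + exp(−a(theta − b)))
P_1 = 1/(1+e^{-2.2533}) = 0.9049
P_2 = 1/(1+e^{-0.5304}) = 0.6296
L = (1−P_1) × P_2 = 0.0951 × 0.6296 = 0.05985

0.0599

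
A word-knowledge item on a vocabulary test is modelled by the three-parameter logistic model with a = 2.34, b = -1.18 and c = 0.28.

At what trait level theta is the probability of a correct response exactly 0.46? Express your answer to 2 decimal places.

P(theta) = c + (1 − c) · 1 / (1 + exp(−a(theta − b)))
Remove guessing floor: (0.46 − 0.28)/(1 − 0.28) = 0.2500
logit = ln(0.2500/0.7500) = -1.0986
theta = b + logit/(a) = -1.18 + (-1.0986)/2.3400 = -1.6495

-1.65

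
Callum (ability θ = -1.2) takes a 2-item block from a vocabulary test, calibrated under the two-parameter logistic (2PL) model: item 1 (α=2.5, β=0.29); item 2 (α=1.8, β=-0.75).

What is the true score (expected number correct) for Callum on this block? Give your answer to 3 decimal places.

0.331

P(θ) = 1 / (1 + exp(−α(θ − β)))
P_1 = 1/(1+e^{3.7250}) = 0.0235
P_2 = 1/(1+e^{0.8100}) = 0.3079
E[score] = 0.0235 + 0.3079 = 0.3314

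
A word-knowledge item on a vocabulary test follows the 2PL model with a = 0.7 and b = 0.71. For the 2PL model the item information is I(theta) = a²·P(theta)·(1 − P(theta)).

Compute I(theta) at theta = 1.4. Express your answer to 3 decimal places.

P = 1/(1+e^{-0.4830}) = 0.6185
P(1−P) = 0.6185 × 0.3815 = 0.2360
I = a² × P(1−P) = 0.7² × 0.2360 = 0.11562

0.116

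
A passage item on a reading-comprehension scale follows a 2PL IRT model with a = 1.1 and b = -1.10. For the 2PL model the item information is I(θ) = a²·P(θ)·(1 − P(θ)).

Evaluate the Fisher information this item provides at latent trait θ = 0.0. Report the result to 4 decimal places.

P = 1/(1+e^{-1.2100}) = 0.7703
P(1−P) = 0.7703 × 0.2297 = 0.1769
I = a² × P(1−P) = 1.1² × 0.1769 = 0.21410

0.2141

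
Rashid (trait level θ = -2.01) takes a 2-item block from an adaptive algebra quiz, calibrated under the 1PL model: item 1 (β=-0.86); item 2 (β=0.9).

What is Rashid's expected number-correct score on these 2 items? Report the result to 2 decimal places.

0.29

P(θ) = 1 / (1 + exp(−(θ − β)))
P_1 = 1/(1+e^{1.1500}) = 0.2405
P_2 = 1/(1+e^{2.9100}) = 0.0517
E[score] = 0.2405 + 0.0517 = 0.2922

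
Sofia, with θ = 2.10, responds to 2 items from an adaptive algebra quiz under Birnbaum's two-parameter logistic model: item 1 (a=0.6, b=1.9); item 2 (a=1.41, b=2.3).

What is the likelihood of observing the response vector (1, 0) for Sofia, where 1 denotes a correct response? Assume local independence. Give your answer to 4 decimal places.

P(θ) = 1 / (1 + exp(−a(θ − b)))
P_1 = 1/(1+e^{-0.1200}) = 0.5300
P_2 = 1/(1+e^{0.2820}) = 0.4300
L = P_1 × (1−P_2) = 0.5300 × 0.5700 = 0.30210

0.3021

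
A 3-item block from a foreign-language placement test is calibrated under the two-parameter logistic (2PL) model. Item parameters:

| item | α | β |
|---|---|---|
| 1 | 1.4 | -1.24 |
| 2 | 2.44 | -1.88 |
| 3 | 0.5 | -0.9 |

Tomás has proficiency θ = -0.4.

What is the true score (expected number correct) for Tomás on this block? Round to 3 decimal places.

2.300

P(θ) = 1 / (1 + exp(−α(θ − β)))
P_1 = 1/(1+e^{-1.1760}) = 0.7642
P_2 = 1/(1+e^{-3.6112}) = 0.9737
P_3 = 1/(1+e^{-0.2500}) = 0.5622
E[score] = 0.7642 + 0.9737 + 0.5622 = 2.3001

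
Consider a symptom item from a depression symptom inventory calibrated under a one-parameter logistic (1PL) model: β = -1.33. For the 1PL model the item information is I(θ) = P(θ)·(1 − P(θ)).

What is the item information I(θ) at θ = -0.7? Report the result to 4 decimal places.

P = 1/(1+e^{-0.6300}) = 0.6525
P(1−P) = 0.6525 × 0.3475 = 0.2267
I = P(1−P) = 0.22675

0.2267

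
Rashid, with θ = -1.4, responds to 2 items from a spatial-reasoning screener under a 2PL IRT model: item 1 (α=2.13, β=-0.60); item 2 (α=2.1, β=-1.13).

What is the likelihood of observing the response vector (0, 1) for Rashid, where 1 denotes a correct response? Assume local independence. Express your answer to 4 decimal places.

0.3062

P(θ) = 1 / (1 + exp(−α(θ − β)))
P_1 = 1/(1+e^{1.7040}) = 0.1539
P_2 = 1/(1+e^{0.5670}) = 0.3619
L = (1−P_1) × P_2 = 0.8461 × 0.3619 = 0.30621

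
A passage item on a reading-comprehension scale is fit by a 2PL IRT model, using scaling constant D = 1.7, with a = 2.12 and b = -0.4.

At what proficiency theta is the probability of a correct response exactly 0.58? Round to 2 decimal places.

-0.31

P(theta) = 1 / (1 + exp(−D·a(theta − b)))
logit = ln(0.5800/0.4200) = 0.3228
theta = b + logit/(1.7·a) = -0.4 + 0.3228/3.6040 = -0.3104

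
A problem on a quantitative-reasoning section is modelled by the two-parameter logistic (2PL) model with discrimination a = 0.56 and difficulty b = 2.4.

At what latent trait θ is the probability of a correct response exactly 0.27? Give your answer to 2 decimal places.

P(θ) = 1 / (1 + exp(−a(θ − b)))
logit = ln(0.2700/0.7300) = -0.9946
θ = b + logit/(a) = 2.4 + (-0.9946)/0.5600 = 0.6239

0.62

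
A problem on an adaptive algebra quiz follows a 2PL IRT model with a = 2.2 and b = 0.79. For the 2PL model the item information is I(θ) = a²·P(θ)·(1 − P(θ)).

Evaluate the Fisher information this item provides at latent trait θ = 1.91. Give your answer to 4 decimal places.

P = 1/(1+e^{-2.4640}) = 0.9216
P(1−P) = 0.9216 × 0.0784 = 0.0723
I = a² × P(1−P) = 2.2² × 0.0723 = 0.34979

0.3498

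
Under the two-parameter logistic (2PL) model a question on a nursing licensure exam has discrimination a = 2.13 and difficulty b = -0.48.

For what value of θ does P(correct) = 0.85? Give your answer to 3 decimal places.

P(θ) = 1 / (1 + exp(−a(θ − b)))
logit = ln(0.8500/0.1500) = 1.7346
θ = b + logit/(a) = -0.48 + 1.7346/2.1300 = 0.3344

0.334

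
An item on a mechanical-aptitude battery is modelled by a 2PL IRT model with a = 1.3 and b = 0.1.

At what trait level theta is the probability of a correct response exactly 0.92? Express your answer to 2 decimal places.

P(theta) = 1 / (1 + exp(−a(theta − b)))
logit = ln(0.9200/0.0800) = 2.4423
theta = b + logit/(a) = 0.1 + 2.4423/1.3000 = 1.9787

1.98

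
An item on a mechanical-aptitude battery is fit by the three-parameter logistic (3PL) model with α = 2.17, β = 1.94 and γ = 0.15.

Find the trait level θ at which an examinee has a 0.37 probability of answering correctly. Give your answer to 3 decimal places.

P(θ) = γ + (1 − γ) · 1 / (1 + exp(−α(θ − β)))
Remove guessing floor: (0.37 − 0.15)/(1 − 0.15) = 0.2588
logit = ln(0.2588/0.7412) = -1.0521
θ = β + logit/(α) = 1.94 + (-1.0521)/2.1700 = 1.4552

1.455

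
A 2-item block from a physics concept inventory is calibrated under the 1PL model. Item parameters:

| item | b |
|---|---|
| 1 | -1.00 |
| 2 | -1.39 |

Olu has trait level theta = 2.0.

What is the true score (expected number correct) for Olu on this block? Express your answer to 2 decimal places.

P(theta) = 1 / (1 + exp(−(theta − b)))
P_1 = 1/(1+e^{-3.0000}) = 0.9526
P_2 = 1/(1+e^{-3.3900}) = 0.9674
E[score] = 0.9526 + 0.9674 = 1.9200

1.92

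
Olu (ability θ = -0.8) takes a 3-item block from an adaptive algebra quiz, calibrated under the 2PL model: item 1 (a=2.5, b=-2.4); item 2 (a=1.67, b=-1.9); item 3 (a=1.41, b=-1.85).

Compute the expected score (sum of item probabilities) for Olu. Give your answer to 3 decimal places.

2.659

P(θ) = 1 / (1 + exp(−a(θ − b)))
P_1 = 1/(1+e^{-4.0000}) = 0.9820
P_2 = 1/(1+e^{-1.8370}) = 0.8626
P_3 = 1/(1+e^{-1.4805}) = 0.8146
E[score] = 0.9820 + 0.8626 + 0.8146 = 2.6593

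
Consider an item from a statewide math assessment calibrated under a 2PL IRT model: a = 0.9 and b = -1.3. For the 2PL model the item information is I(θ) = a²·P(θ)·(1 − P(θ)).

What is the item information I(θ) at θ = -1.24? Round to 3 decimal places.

P = 1/(1+e^{-0.0540}) = 0.5135
P(1−P) = 0.5135 × 0.4865 = 0.2498
I = a² × P(1−P) = 0.9² × 0.2498 = 0.20235

0.202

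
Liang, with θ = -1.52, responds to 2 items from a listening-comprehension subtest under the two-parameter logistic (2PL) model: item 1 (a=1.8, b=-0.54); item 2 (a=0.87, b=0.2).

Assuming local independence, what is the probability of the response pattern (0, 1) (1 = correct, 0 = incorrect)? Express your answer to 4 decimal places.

P(θ) = 1 / (1 + exp(−a(θ − b)))
P_1 = 1/(1+e^{1.7640}) = 0.1463
P_2 = 1/(1+e^{1.4964}) = 0.1830
L = (1−P_1) × P_2 = 0.8537 × 0.1830 = 0.15620

0.1562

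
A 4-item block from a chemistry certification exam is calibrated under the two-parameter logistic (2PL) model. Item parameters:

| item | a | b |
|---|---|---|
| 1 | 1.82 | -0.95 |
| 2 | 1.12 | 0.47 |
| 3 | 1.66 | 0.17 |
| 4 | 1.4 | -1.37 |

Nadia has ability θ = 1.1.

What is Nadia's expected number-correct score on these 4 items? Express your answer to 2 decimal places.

P(θ) = 1 / (1 + exp(−a(θ − b)))
P_1 = 1/(1+e^{-3.7310}) = 0.9766
P_2 = 1/(1+e^{-0.7056}) = 0.6694
P_3 = 1/(1+e^{-1.5438}) = 0.8240
P_4 = 1/(1+e^{-3.4580}) = 0.9695
E[score] = 0.9766 + 0.6694 + 0.8240 + 0.9695 = 3.4395

3.44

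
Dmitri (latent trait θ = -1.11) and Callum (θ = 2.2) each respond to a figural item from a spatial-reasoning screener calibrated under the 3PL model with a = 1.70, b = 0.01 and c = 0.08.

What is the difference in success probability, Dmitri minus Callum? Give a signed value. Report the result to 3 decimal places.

P(θ) = c + (1 − c) · 1 / (1 + exp(−a(θ − b)))
P(Dmitri) = 0.1993  [exponent -1.9040]
P(Callum) = 0.9783  [exponent 3.7230]
Difference = 0.1993 − 0.9783 = -0.7790

-0.779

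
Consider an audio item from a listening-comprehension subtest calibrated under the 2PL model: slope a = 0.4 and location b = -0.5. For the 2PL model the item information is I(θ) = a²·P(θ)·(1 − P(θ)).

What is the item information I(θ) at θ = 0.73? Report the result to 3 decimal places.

0.038

P = 1/(1+e^{-0.4920}) = 0.6206
P(1−P) = 0.6206 × 0.3794 = 0.2355
I = a² × P(1−P) = 0.4² × 0.2355 = 0.03767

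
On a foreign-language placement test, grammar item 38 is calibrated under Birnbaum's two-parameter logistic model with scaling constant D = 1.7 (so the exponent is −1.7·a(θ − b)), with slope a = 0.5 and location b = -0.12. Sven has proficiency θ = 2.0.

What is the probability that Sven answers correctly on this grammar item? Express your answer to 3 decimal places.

0.858

P(θ) = 1 / (1 + exp(−D·a(θ − b)))
Exponent: 1.7 × 0.5 × (2.0 − (-0.12)) = 1.8020
1/(1 + e^{-1.8020}) = 0.8584
P = 0.8584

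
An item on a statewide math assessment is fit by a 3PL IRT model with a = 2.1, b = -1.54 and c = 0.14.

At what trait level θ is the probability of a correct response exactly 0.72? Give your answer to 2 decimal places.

P(θ) = c + (1 − c) · 1 / (1 + exp(−a(θ − b)))
Remove guessing floor: (0.72 − 0.14)/(1 − 0.14) = 0.6744
logit = ln(0.6744/0.3256) = 0.7282
θ = b + logit/(a) = -1.54 + 0.7282/2.1000 = -1.1932

-1.19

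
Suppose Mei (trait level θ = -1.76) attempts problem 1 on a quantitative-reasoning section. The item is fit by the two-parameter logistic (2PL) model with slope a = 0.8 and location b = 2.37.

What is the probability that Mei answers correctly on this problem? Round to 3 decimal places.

P(θ) = 1 / (1 + exp(−a(θ − b)))
Exponent: 0.8 × (-1.76 − 2.37) = -3.3040
1/(1 + e^{3.3040}) = 0.0354

0.035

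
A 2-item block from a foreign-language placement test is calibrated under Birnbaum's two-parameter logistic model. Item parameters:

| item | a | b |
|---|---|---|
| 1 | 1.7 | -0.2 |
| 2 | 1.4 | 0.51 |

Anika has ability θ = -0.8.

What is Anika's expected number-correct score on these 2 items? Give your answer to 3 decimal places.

0.403

P(θ) = 1 / (1 + exp(−a(θ − b)))
P_1 = 1/(1+e^{1.0200}) = 0.2650
P_2 = 1/(1+e^{1.8340}) = 0.1378
E[score] = 0.2650 + 0.1378 = 0.4028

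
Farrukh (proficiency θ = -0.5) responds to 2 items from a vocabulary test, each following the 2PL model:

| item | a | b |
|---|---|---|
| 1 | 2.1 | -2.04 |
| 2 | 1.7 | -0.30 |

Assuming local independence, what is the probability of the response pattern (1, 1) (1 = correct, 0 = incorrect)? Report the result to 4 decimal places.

0.4000

P(θ) = 1 / (1 + exp(−a(θ − b)))
P_1 = 1/(1+e^{-3.2340}) = 0.9621
P_2 = 1/(1+e^{0.3400}) = 0.4158
L = P_1 × P_2 = 0.9621 × 0.4158 = 0.40005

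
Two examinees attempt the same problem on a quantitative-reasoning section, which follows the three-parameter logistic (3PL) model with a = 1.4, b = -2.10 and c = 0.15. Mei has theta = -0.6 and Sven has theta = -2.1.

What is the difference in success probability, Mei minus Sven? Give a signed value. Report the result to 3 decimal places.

0.332

P(theta) = c + (1 − c) · 1 / (1 + exp(−a(theta − b)))
P(Mei) = 0.9073  [exponent 2.1000]
P(Sven) = 0.5750  [exponent 0.0000]
Difference = 0.9073 − 0.5750 = 0.3323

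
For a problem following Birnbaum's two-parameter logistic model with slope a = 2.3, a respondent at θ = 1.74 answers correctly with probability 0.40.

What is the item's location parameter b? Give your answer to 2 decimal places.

1.92

P(θ) = 1 / (1 + exp(−a(θ − b)))
logit(0.40) = ln(0.40/0.60) = -0.4055
b = θ − logit/(a) = 1.74 − (-0.4055)/2.3000 = 1.9163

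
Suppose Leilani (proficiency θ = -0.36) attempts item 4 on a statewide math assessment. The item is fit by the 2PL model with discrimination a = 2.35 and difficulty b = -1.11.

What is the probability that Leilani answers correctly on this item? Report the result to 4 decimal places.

0.8535

P(θ) = 1 / (1 + exp(−a(θ − b)))
Exponent: 2.35 × (-0.36 − (-1.11)) = 1.7625
1/(1 + e^{-1.7625}) = 0.8535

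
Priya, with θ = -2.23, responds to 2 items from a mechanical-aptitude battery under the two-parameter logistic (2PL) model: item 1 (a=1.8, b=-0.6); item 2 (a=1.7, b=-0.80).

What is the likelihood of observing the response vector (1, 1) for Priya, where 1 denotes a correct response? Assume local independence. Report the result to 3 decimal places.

P(θ) = 1 / (1 + exp(−a(θ − b)))
P_1 = 1/(1+e^{2.9340}) = 0.0505
P_2 = 1/(1+e^{2.4310}) = 0.0808
L = P_1 × P_2 = 0.0505 × 0.0808 = 0.00408

0.004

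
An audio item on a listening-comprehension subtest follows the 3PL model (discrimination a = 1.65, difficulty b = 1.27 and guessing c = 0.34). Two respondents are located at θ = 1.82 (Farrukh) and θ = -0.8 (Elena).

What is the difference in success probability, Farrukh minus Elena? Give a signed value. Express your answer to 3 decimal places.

0.449

P(θ) = c + (1 − c) · 1 / (1 + exp(−a(θ − b)))
P(Farrukh) = 0.8102  [exponent 0.9075]
P(Elena) = 0.3610  [exponent -3.4155]
Difference = 0.8102 − 0.3610 = 0.4492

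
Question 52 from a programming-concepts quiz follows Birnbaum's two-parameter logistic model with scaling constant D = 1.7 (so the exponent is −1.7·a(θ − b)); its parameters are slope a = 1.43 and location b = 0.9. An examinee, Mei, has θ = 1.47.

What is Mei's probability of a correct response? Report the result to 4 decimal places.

0.7999

P(θ) = 1 / (1 + exp(−D·a(θ − b)))
Exponent: 1.7 × 1.43 × (1.47 − 0.9) = 1.3857
1/(1 + e^{-1.3857}) = 0.7999
P = 0.7999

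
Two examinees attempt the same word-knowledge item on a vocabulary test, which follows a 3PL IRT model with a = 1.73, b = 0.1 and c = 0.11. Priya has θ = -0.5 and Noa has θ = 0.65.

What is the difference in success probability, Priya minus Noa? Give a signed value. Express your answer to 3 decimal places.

P(θ) = c + (1 − c) · 1 / (1 + exp(−a(θ − b)))
P(Priya) = 0.3428  [exponent -1.0380]
P(Noa) = 0.7521  [exponent 0.9515]
Difference = 0.3428 − 0.7521 = -0.4093

-0.409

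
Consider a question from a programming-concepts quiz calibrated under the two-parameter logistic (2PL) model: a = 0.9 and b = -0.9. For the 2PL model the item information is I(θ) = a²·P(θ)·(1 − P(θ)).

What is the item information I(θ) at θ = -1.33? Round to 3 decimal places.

P = 1/(1+e^{0.3870}) = 0.4044
P(1−P) = 0.4044 × 0.5956 = 0.2409
I = a² × P(1−P) = 0.9² × 0.2409 = 0.19510

0.195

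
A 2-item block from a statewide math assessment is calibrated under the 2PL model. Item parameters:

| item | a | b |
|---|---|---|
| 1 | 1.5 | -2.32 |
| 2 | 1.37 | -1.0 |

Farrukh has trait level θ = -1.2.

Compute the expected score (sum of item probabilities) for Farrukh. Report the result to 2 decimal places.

P(θ) = 1 / (1 + exp(−a(θ − b)))
P_1 = 1/(1+e^{-1.6800}) = 0.8429
P_2 = 1/(1+e^{0.2740}) = 0.4319
E[score] = 0.8429 + 0.4319 = 1.2748

1.27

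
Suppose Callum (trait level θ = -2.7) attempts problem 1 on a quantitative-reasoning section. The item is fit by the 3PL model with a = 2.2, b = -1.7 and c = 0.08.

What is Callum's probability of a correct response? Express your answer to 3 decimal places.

0.172

P(θ) = c + (1 − c) · 1 / (1 + exp(−a(θ − b)))
Exponent: 2.2 × (-2.7 − (-1.7)) = -2.2000
1/(1 + e^{2.2000}) = 0.0998
P = 0.08 + 0.92 × 0.0998 = 0.1718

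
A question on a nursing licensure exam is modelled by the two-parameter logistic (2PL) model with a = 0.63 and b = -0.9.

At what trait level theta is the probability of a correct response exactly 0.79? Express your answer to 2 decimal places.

P(theta) = 1 / (1 + exp(−a(theta − b)))
logit = ln(0.7900/0.2100) = 1.3249
theta = b + logit/(a) = -0.9 + 1.3249/0.6300 = 1.2031

1.20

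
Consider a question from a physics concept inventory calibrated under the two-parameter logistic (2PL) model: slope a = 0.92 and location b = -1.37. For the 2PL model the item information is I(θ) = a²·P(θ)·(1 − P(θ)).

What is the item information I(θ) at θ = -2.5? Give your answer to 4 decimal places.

P = 1/(1+e^{1.0396}) = 0.2612
P(1−P) = 0.2612 × 0.7388 = 0.1930
I = a² × P(1−P) = 0.92² × 0.1930 = 0.16334

0.1633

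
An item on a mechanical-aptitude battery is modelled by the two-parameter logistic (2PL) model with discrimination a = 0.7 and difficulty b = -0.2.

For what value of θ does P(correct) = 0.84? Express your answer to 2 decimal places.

P(θ) = 1 / (1 + exp(−a(θ − b)))
logit = ln(0.8400/0.1600) = 1.6582
θ = b + logit/(a) = -0.2 + 1.6582/0.7000 = 2.1689

2.17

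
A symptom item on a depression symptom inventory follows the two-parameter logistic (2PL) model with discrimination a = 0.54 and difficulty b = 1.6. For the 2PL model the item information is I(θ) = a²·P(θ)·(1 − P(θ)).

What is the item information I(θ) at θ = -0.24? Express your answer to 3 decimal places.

0.058

P = 1/(1+e^{0.9936}) = 0.2702
P(1−P) = 0.2702 × 0.7298 = 0.1972
I = a² × P(1−P) = 0.54² × 0.1972 = 0.05750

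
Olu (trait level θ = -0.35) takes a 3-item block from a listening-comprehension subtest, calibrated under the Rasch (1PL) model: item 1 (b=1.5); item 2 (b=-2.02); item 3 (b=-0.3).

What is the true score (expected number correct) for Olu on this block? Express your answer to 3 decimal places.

1.465

P(θ) = 1 / (1 + exp(−(θ − b)))
P_1 = 1/(1+e^{1.8500}) = 0.1359
P_2 = 1/(1+e^{-1.6700}) = 0.8416
P_3 = 1/(1+e^{0.0500}) = 0.4875
E[score] = 0.1359 + 0.8416 + 0.4875 = 1.4650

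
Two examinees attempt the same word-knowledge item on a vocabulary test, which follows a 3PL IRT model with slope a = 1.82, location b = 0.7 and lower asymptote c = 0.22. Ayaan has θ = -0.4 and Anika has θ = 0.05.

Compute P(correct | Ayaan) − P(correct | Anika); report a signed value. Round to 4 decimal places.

P(θ) = c + (1 − c) · 1 / (1 + exp(−a(θ − b)))
P(Ayaan) = 0.3128  [exponent -2.0020]
P(Anika) = 0.4029  [exponent -1.1830]
Difference = 0.3128 − 0.4029 = -0.0901

-0.0901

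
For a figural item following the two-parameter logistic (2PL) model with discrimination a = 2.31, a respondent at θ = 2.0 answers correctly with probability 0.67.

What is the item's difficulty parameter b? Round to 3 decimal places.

1.693

P(θ) = 1 / (1 + exp(−a(θ − b)))
logit(0.67) = ln(0.67/0.33) = 0.7082
b = θ − logit/(a) = 2.0 − 0.7082/2.3100 = 1.6934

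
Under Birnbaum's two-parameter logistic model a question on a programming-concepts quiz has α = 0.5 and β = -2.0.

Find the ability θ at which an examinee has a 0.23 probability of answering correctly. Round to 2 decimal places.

-4.42

P(θ) = 1 / (1 + exp(−α(θ − β)))
logit = ln(0.2300/0.7700) = -1.2083
θ = β + logit/(α) = -2.0 + (-1.2083)/0.5000 = -4.4166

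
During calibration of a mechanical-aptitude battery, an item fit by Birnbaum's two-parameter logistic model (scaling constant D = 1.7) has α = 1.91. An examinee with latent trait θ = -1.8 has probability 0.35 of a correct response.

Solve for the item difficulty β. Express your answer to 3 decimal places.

-1.609

P(θ) = 1 / (1 + exp(−D·α(θ − β)))
logit(0.35) = ln(0.35/0.65) = -0.6190
β = θ − logit/(1.7·α) = -1.8 − (-0.6190)/3.2470 = -1.6094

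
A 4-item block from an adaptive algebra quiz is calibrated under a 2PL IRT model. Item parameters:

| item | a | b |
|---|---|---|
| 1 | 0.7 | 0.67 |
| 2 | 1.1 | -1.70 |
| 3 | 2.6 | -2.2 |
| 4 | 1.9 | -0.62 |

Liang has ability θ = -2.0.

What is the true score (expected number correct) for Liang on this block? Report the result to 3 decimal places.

1.247

P(θ) = 1 / (1 + exp(−a(θ − b)))
P_1 = 1/(1+e^{1.8690}) = 0.1337
P_2 = 1/(1+e^{0.3300}) = 0.4182
P_3 = 1/(1+e^{-0.5200}) = 0.6271
P_4 = 1/(1+e^{2.6220}) = 0.0677
E[score] = 0.1337 + 0.4182 + 0.6271 + 0.0677 = 1.2468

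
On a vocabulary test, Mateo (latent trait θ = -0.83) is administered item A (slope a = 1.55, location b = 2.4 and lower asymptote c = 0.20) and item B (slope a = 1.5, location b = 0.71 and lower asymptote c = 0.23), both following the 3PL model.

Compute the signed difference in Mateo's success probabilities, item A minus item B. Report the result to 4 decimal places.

-0.0942

P(θ) = c + (1 − c) · 1 / (1 + exp(−a(θ − b)))
P_A = 0.2053
P_B = 0.2995
P_A − P_B = -0.0942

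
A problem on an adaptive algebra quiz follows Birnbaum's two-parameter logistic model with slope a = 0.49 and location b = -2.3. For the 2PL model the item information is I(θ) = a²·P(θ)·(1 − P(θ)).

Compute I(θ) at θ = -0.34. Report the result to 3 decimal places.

P = 1/(1+e^{-0.9604}) = 0.7232
P(1−P) = 0.7232 × 0.2768 = 0.2002
I = a² × P(1−P) = 0.49² × 0.2002 = 0.04806

0.048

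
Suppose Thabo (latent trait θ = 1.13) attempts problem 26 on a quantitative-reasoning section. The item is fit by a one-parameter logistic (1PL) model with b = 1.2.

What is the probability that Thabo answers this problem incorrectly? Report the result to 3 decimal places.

P(θ) = 1 / (1 + exp(−(θ − b)))
Exponent: (1.13 − 1.2) = -0.0700
1/(1 + e^{0.0700}) = 0.4825
P = 0.4825
P(incorrect) = 1 − 0.4825 = 0.5175

0.517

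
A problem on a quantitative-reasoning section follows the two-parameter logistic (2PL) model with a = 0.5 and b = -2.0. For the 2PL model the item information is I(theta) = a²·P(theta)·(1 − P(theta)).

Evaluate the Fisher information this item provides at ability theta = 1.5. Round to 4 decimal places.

P = 1/(1+e^{-1.7500}) = 0.8520
P(1−P) = 0.8520 × 0.1480 = 0.1261
I = a² × P(1−P) = 0.5² × 0.1261 = 0.03153

0.0315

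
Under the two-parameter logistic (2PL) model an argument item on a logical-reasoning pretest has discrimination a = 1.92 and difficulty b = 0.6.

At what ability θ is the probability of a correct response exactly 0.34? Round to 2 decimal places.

P(θ) = 1 / (1 + exp(−a(θ − b)))
logit = ln(0.3400/0.6600) = -0.6633
θ = b + logit/(a) = 0.6 + (-0.6633)/1.9200 = 0.2545

0.25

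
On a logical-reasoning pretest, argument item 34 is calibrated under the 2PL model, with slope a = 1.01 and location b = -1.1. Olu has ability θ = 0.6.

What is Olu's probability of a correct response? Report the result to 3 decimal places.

P(θ) = 1 / (1 + exp(−a(θ − b)))
Exponent: 1.01 × (0.6 − (-1.1)) = 1.7170
1/(1 + e^{-1.7170}) = 0.8477

0.848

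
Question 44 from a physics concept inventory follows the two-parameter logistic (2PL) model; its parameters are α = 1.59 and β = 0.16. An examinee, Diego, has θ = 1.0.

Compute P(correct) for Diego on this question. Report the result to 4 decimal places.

P(θ) = 1 / (1 + exp(−α(θ − β)))
Exponent: 1.59 × (1.0 − 0.16) = 1.3356
1/(1 + e^{-1.3356}) = 0.7918

0.7918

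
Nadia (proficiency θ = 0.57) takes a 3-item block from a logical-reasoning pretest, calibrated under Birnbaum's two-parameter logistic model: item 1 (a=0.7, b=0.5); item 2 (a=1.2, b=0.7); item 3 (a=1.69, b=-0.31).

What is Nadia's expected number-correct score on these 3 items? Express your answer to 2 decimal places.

P(θ) = 1 / (1 + exp(−a(θ − b)))
P_1 = 1/(1+e^{-0.0490}) = 0.5122
P_2 = 1/(1+e^{0.1560}) = 0.4611
P_3 = 1/(1+e^{-1.4872}) = 0.8157
E[score] = 0.5122 + 0.4611 + 0.8157 = 1.7890

1.79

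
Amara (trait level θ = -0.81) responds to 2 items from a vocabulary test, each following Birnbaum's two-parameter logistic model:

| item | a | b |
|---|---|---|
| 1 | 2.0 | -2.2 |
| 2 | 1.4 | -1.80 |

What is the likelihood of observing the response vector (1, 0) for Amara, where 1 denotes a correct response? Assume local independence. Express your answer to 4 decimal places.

0.1884

P(θ) = 1 / (1 + exp(−a(θ − b)))
P_1 = 1/(1+e^{-2.7800}) = 0.9416
P_2 = 1/(1+e^{-1.3860}) = 0.8000
L = P_1 × (1−P_2) = 0.9416 × 0.2000 = 0.18836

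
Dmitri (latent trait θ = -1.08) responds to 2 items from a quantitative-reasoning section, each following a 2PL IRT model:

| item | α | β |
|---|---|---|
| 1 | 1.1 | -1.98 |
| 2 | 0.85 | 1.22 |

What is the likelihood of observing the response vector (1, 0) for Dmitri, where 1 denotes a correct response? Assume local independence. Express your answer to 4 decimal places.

P(θ) = 1 / (1 + exp(−α(θ − β)))
P_1 = 1/(1+e^{-0.9900}) = 0.7291
P_2 = 1/(1+e^{1.9550}) = 0.1240
L = P_1 × (1−P_2) = 0.7291 × 0.8760 = 0.63867

0.6387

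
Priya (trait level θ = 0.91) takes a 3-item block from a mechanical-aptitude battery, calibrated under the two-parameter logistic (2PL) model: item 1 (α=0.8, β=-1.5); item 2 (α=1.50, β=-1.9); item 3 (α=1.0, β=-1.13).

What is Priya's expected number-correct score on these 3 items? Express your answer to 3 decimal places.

2.743

P(θ) = 1 / (1 + exp(−α(θ − β)))
P_1 = 1/(1+e^{-1.9280}) = 0.8730
P_2 = 1/(1+e^{-4.2150}) = 0.9854
P_3 = 1/(1+e^{-2.0400}) = 0.8849
E[score] = 0.8730 + 0.9854 + 0.8849 = 2.7434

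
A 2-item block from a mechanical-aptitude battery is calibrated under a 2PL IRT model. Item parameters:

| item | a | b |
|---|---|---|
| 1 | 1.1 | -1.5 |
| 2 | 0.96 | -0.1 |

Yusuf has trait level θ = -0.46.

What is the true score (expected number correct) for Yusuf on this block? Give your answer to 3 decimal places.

1.173

P(θ) = 1 / (1 + exp(−a(θ − b)))
P_1 = 1/(1+e^{-1.1440}) = 0.7584
P_2 = 1/(1+e^{0.3456}) = 0.4144
E[score] = 0.7584 + 0.4144 = 1.1729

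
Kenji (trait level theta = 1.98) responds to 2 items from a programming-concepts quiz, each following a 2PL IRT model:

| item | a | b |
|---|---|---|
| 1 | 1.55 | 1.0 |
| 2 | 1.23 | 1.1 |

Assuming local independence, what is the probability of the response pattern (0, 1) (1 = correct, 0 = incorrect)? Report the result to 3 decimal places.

P(theta) = 1 / (1 + exp(−a(theta − b)))
P_1 = 1/(1+e^{-1.5190}) = 0.8204
P_2 = 1/(1+e^{-1.0824}) = 0.7469
L = (1−P_1) × P_2 = 0.1796 × 0.7469 = 0.13416

0.134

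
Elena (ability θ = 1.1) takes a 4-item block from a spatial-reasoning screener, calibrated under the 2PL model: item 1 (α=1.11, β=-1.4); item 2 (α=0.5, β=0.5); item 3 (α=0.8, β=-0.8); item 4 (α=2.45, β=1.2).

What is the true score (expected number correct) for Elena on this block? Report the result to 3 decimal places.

2.775

P(θ) = 1 / (1 + exp(−α(θ − β)))
P_1 = 1/(1+e^{-2.7750}) = 0.9413
P_2 = 1/(1+e^{-0.3000}) = 0.5744
P_3 = 1/(1+e^{-1.5200}) = 0.8205
P_4 = 1/(1+e^{0.2450}) = 0.4391
E[score] = 0.9413 + 0.5744 + 0.8205 + 0.4391 = 2.7753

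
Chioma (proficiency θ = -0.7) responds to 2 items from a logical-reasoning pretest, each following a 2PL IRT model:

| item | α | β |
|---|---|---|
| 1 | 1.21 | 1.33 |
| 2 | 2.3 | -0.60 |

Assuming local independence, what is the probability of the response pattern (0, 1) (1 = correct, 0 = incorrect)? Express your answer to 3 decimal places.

P(θ) = 1 / (1 + exp(−α(θ − β)))
P_1 = 1/(1+e^{2.4563}) = 0.0790
P_2 = 1/(1+e^{0.2300}) = 0.4428
L = (1−P_1) × P_2 = 0.9210 × 0.4428 = 0.40778

0.408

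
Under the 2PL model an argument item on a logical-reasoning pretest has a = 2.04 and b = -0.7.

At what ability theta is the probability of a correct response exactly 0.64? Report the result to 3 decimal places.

P(theta) = 1 / (1 + exp(−a(theta − b)))
logit = ln(0.6400/0.3600) = 0.5754
theta = b + logit/(a) = -0.7 + 0.5754/2.0400 = -0.4180

-0.418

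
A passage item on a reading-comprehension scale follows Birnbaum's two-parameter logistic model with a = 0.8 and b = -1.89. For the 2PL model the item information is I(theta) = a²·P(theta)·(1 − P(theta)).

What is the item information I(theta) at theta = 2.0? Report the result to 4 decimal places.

P = 1/(1+e^{-3.1120}) = 0.9574
P(1−P) = 0.9574 × 0.0426 = 0.0408
I = a² × P(1−P) = 0.8² × 0.0408 = 0.02611

0.0261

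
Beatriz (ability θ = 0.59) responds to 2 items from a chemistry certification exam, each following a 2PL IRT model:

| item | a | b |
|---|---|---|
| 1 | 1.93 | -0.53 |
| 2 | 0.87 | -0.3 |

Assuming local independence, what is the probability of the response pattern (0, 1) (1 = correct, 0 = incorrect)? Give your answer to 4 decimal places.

0.0707

P(θ) = 1 / (1 + exp(−a(θ − b)))
P_1 = 1/(1+e^{-2.1616}) = 0.8967
P_2 = 1/(1+e^{-0.7743}) = 0.6845
L = (1−P_1) × P_2 = 0.1033 × 0.6845 = 0.07067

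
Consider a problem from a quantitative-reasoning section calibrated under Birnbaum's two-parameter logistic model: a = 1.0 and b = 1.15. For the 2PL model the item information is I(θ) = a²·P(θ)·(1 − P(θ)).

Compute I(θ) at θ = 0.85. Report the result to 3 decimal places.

0.244

P = 1/(1+e^{0.3000}) = 0.4256
P(1−P) = 0.4256 × 0.5744 = 0.2445
I = a² × P(1−P) = 1.0² × 0.2445 = 0.24446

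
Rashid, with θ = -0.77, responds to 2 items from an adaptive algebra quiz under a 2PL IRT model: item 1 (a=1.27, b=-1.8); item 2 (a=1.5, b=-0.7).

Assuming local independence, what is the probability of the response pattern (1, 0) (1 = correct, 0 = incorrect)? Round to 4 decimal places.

P(θ) = 1 / (1 + exp(−a(θ − b)))
P_1 = 1/(1+e^{-1.3081}) = 0.7872
P_2 = 1/(1+e^{0.1050}) = 0.4738
L = P_1 × (1−P_2) = 0.7872 × 0.5262 = 0.41424

0.4142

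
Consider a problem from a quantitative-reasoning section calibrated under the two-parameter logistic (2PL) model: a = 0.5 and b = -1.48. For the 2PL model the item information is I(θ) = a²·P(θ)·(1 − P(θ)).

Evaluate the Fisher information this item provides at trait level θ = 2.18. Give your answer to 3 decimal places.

0.030

P = 1/(1+e^{-1.8300}) = 0.8618
P(1−P) = 0.8618 × 0.1382 = 0.1191
I = a² × P(1−P) = 0.5² × 0.1191 = 0.02978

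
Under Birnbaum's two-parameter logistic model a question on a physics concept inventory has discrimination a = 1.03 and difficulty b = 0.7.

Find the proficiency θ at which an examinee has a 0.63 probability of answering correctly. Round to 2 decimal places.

1.22

P(θ) = 1 / (1 + exp(−a(θ − b)))
logit = ln(0.6300/0.3700) = 0.5322
θ = b + logit/(a) = 0.7 + 0.5322/1.0300 = 1.2167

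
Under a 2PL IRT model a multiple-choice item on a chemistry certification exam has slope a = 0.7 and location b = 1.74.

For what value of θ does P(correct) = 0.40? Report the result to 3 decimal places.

1.161

P(θ) = 1 / (1 + exp(−a(θ − b)))
logit = ln(0.4000/0.6000) = -0.4055
θ = b + logit/(a) = 1.74 + (-0.4055)/0.7000 = 1.1608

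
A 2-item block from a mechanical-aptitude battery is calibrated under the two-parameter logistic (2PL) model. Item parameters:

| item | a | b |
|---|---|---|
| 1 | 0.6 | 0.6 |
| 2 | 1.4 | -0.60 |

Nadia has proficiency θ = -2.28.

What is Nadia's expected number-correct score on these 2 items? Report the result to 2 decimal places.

P(θ) = 1 / (1 + exp(−a(θ − b)))
P_1 = 1/(1+e^{1.7280}) = 0.1508
P_2 = 1/(1+e^{2.3520}) = 0.0869
E[score] = 0.1508 + 0.0869 = 0.2378

0.24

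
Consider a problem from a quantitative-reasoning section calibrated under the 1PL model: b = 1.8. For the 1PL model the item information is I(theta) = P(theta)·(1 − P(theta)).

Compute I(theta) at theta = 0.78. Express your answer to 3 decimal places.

P = 1/(1+e^{1.0200}) = 0.2650
P(1−P) = 0.2650 × 0.7350 = 0.1948
I = P(1−P) = 0.19479

0.195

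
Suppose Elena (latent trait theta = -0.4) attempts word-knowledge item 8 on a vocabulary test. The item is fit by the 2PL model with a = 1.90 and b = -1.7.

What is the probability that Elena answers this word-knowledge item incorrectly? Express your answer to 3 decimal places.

P(theta) = 1 / (1 + exp(−a(theta − b)))
Exponent: 1.90 × (-0.4 − (-1.7)) = 2.4700
1/(1 + e^{-2.4700}) = 0.9220
P(incorrect) = 1 − 0.9220 = 0.0780

0.078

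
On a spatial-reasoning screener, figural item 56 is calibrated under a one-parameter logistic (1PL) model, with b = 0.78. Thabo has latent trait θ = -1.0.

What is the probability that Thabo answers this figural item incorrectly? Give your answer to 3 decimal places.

0.856

P(θ) = 1 / (1 + exp(−(θ − b)))
Exponent: (-1.0 − 0.78) = -1.7800
1/(1 + e^{1.7800}) = 0.1443
P = 0.1443
P(incorrect) = 1 − 0.1443 = 0.8557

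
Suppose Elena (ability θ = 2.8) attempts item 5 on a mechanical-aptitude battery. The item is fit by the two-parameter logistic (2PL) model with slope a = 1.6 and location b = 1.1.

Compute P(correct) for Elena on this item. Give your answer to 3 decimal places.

P(θ) = 1 / (1 + exp(−a(θ − b)))
Exponent: 1.6 × (2.8 − 1.1) = 2.7200
1/(1 + e^{-2.7200}) = 0.9382

0.938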